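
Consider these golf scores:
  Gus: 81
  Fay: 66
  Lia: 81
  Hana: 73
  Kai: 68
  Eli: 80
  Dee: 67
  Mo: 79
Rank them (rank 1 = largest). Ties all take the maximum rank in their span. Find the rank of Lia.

Sorted (descending): 81, 81, 80, 79, 73, 68, 67, 66
The 2 values of 81 occupy positions 1–2 → each gets rank 2.
Lia has value 81 → rank 2.

2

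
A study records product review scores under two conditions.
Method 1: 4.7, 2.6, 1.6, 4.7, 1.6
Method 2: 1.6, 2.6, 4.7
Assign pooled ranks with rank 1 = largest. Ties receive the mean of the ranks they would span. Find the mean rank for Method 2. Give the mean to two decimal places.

Sorted (descending): 4.7, 4.7, 4.7, 2.6, 2.6, 1.6, 1.6, 1.6
The 3 values of 4.7 occupy positions 1–3 → average rank 2.
The 2 values of 2.6 occupy positions 4–5 → average rank (4+5)/2 = 4.5.
The 3 values of 1.6 occupy positions 6–8 → average rank 7.
Method 2 values → pooled ranks: 1.6→7, 2.6→4.5, 4.7→2
Mean rank = (7 + 4.5 + 2) / 3 = 4.50

4.50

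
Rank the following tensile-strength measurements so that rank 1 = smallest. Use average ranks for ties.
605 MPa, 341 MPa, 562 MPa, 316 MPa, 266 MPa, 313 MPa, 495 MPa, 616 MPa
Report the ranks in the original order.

7, 4, 6, 3, 1, 2, 5, 8

Sorted (ascending): 266, 313, 316, 341, 495, 562, 605, 616
No ties — each value takes its position as its rank.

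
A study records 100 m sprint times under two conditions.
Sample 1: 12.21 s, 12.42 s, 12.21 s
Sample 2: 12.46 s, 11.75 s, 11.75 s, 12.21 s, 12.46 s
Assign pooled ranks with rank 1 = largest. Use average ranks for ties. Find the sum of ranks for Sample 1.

13

Sorted (descending): 12.46, 12.46, 12.42, 12.21, 12.21, 12.21, 11.75, 11.75
The 2 values of 12.46 occupy positions 1–2 → average rank (1+2)/2 = 1.5.
The 3 values of 12.21 occupy positions 4–6 → average rank 5.
The 2 values of 11.75 occupy positions 7–8 → average rank (7+8)/2 = 7.5.
Sample 1 values → pooled ranks: 12.21→5, 12.42→3, 12.21→5
Rank sum = 5 + 3 + 5 = 13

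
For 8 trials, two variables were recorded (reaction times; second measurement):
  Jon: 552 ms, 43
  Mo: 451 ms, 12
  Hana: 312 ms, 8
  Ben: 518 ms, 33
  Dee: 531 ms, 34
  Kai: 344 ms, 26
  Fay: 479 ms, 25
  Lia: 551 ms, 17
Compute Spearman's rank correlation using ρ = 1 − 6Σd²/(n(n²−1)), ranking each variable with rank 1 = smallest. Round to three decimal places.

Ranks of variable 1: 8, 3, 1, 5, 6, 2, 4, 7
Ranks of variable 2: 8, 2, 1, 6, 7, 5, 4, 3
d = r₁ − r₂: 0, 1, 0, -1, -1, -3, 0, 4
d²: 0, 1, 0, 1, 1, 9, 0, 16; Σd² = 28
ρ = 1 − 6·28/(8·63) = 1 − 168/504 = 0.667

0.667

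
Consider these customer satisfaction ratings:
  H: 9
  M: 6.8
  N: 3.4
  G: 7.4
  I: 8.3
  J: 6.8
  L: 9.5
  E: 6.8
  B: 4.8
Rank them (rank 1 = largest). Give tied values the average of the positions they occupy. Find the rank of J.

Sorted (descending): 9.5, 9, 8.3, 7.4, 6.8, 6.8, 6.8, 4.8, 3.4
The 3 values of 6.8 occupy positions 5–7 → average rank 6.
J has value 6.8 → rank 6.

6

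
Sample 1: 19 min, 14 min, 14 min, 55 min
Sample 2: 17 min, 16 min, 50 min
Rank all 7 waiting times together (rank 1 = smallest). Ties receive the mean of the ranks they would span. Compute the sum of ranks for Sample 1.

15

Sorted (ascending): 14, 14, 16, 17, 19, 50, 55
The 2 values of 14 occupy positions 1–2 → average rank (1+2)/2 = 1.5.
Sample 1 values → pooled ranks: 19→5, 14→1.5, 14→1.5, 55→7
Rank sum = 5 + 1.5 + 1.5 + 7 = 15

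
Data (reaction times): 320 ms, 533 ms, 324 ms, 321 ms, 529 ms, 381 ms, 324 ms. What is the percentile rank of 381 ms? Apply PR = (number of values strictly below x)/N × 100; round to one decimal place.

57.1

N = 7.
Strictly below 381: 4. Equal to 381: 1.
PR = 4/7 × 100 = 57.1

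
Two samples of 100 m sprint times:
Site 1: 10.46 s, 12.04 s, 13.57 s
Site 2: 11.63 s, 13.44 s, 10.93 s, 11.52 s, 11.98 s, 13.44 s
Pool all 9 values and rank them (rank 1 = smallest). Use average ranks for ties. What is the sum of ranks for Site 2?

Sorted (ascending): 10.46, 10.93, 11.52, 11.63, 11.98, 12.04, 13.44, 13.44, 13.57
The 2 values of 13.44 occupy positions 7–8 → average rank (7+8)/2 = 7.5.
Site 2 values → pooled ranks: 11.63→4, 13.44→7.5, 10.93→2, 11.52→3, 11.98→5, 13.44→7.5
Rank sum = 4 + 7.5 + 2 + 3 + 5 + 7.5 = 29

29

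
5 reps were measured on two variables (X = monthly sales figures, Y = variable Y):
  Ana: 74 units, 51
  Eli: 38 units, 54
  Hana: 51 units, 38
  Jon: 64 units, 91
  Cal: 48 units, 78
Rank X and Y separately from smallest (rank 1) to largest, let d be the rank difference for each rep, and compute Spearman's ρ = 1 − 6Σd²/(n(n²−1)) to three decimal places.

-0.100

Ranks of variable 1: 5, 1, 3, 4, 2
Ranks of variable 2: 2, 3, 1, 5, 4
d = r₁ − r₂: 3, -2, 2, -1, -2
d²: 9, 4, 4, 1, 4; Σd² = 22
ρ = 1 − 6·22/(5·24) = 1 − 132/120 = -0.100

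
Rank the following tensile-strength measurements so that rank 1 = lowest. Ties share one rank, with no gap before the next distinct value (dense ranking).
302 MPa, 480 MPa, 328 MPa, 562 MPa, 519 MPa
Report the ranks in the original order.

1, 3, 2, 5, 4

Sorted (ascending): 302, 328, 480, 519, 562
No ties — each value takes its position as its rank.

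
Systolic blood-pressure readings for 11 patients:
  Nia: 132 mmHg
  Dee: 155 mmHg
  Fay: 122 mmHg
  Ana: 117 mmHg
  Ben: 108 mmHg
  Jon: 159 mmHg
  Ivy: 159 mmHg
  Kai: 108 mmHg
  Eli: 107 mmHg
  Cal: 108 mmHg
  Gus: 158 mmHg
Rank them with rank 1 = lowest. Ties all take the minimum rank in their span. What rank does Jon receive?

Sorted (ascending): 107, 108, 108, 108, 117, 122, 132, 155, 158, 159, 159
The 3 values of 108 occupy positions 2–4 → each gets rank 2.
The 2 values of 159 occupy positions 10–11 → each gets rank 10.
Jon has value 159 mmHg → rank 10.

10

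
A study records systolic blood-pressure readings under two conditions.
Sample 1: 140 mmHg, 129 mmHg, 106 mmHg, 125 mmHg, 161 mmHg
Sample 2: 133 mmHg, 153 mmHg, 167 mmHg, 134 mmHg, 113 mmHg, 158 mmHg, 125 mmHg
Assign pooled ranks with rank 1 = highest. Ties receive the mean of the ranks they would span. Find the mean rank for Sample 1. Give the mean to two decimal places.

7.30

Sorted (descending): 167, 161, 158, 153, 140, 134, 133, 129, 125, 125, 113, 106
The 2 values of 125 occupy positions 9–10 → average rank (9+10)/2 = 9.5.
Sample 1 values → pooled ranks: 140→5, 129→8, 106→12, 125→9.5, 161→2
Mean rank = (5 + 8 + 12 + 9.5 + 2) / 5 = 7.30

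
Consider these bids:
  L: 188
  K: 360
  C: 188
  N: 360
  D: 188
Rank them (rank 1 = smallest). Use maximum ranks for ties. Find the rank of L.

3

Sorted (ascending): 188, 188, 188, 360, 360
The 3 values of 188 occupy positions 1–3 → each gets rank 3.
The 2 values of 360 occupy positions 4–5 → each gets rank 5.
L has value 188 → rank 3.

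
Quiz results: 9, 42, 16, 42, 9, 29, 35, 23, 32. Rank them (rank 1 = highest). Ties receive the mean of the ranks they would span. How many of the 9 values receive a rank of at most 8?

7

Sorted (descending): 42, 42, 35, 32, 29, 23, 16, 9, 9
The 2 values of 42 occupy positions 1–2 → average rank (1+2)/2 = 1.5.
The 2 values of 9 occupy positions 8–9 → average rank (8+9)/2 = 8.5.
Ranks ≤ 8: {1.5, 1.5, 3, 4, 5, 6, 7} → 7 values.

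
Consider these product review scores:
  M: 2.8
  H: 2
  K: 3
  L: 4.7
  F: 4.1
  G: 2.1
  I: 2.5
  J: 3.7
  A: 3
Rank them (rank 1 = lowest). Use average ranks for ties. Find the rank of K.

5.5

Sorted (ascending): 2, 2.1, 2.5, 2.8, 3, 3, 3.7, 4.1, 4.7
The 2 values of 3 occupy positions 5–6 → average rank (5+6)/2 = 5.5.
K has value 3 → rank 5.5.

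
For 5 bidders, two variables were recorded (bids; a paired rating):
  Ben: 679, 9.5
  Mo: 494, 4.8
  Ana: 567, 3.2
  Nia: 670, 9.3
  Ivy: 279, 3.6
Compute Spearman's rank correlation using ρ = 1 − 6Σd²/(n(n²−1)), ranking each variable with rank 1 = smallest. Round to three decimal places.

0.700

Ranks of variable 1: 5, 2, 3, 4, 1
Ranks of variable 2: 5, 3, 1, 4, 2
d = r₁ − r₂: 0, -1, 2, 0, -1
d²: 0, 1, 4, 0, 1; Σd² = 6
ρ = 1 − 6·6/(5·24) = 1 − 36/120 = 0.700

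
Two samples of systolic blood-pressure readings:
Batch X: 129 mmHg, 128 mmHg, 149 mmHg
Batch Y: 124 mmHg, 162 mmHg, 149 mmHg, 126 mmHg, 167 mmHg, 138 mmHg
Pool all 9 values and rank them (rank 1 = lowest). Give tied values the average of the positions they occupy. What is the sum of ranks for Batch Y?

31.5

Sorted (ascending): 124, 126, 128, 129, 138, 149, 149, 162, 167
The 2 values of 149 occupy positions 6–7 → average rank (6+7)/2 = 6.5.
Batch Y values → pooled ranks: 124→1, 162→8, 149→6.5, 126→2, 167→9, 138→5
Rank sum = 1 + 8 + 6.5 + 2 + 9 + 5 = 31.5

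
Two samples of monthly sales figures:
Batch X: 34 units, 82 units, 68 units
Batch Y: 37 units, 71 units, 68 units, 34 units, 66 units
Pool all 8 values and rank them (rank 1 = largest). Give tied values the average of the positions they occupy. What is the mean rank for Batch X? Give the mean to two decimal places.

4.00

Sorted (descending): 82, 71, 68, 68, 66, 37, 34, 34
The 2 values of 68 occupy positions 3–4 → average rank (3+4)/2 = 3.5.
The 2 values of 34 occupy positions 7–8 → average rank (7+8)/2 = 7.5.
Batch X values → pooled ranks: 34→7.5, 82→1, 68→3.5
Mean rank = (7.5 + 1 + 3.5) / 3 = 4.00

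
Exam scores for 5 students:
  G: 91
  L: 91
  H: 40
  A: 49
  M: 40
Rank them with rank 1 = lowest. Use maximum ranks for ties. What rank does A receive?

3

Sorted (ascending): 40, 40, 49, 91, 91
The 2 values of 40 occupy positions 1–2 → each gets rank 2.
The 2 values of 91 occupy positions 4–5 → each gets rank 5.
A has value 49 → rank 3.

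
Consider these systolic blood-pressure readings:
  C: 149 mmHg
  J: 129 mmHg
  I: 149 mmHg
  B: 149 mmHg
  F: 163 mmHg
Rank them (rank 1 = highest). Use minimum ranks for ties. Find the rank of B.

2

Sorted (descending): 163, 149, 149, 149, 129
The 3 values of 149 occupy positions 2–4 → each gets rank 2.
B has value 149 mmHg → rank 2.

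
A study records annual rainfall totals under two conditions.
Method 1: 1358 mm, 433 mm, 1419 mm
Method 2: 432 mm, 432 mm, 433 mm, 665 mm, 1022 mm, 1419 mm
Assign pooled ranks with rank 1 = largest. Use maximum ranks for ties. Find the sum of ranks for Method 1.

12

Sorted (descending): 1419, 1419, 1358, 1022, 665, 433, 433, 432, 432
The 2 values of 1419 occupy positions 1–2 → each gets rank 2.
The 2 values of 433 occupy positions 6–7 → each gets rank 7.
The 2 values of 432 occupy positions 8–9 → each gets rank 9.
Method 1 values → pooled ranks: 1358→3, 433→7, 1419→2
Rank sum = 3 + 7 + 2 = 12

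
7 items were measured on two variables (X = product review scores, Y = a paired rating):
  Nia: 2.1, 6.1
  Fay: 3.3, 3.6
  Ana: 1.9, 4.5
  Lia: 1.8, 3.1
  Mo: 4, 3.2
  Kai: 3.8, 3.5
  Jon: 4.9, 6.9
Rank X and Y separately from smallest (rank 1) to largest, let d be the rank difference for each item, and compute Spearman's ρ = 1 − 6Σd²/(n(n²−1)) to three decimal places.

Ranks of variable 1: 3, 4, 2, 1, 6, 5, 7
Ranks of variable 2: 6, 4, 5, 1, 2, 3, 7
d = r₁ − r₂: -3, 0, -3, 0, 4, 2, 0
d²: 9, 0, 9, 0, 16, 4, 0; Σd² = 38
ρ = 1 − 6·38/(7·48) = 1 − 228/336 = 0.321

0.321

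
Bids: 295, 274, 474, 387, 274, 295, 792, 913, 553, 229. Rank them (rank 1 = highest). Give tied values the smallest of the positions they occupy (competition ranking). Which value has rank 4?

474

Sorted (descending): 913, 792, 553, 474, 387, 295, 295, 274, 274, 229
The 2 values of 295 occupy positions 6–7 → each gets rank 6.
The 2 values of 274 occupy positions 8–9 → each gets rank 8.
Rank 4 → value 474.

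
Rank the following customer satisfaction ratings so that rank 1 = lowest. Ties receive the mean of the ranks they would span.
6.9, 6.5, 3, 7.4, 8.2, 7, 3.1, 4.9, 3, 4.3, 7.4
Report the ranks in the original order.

Sorted (ascending): 3, 3, 3.1, 4.3, 4.9, 6.5, 6.9, 7, 7.4, 7.4, 8.2
The 2 values of 3 occupy positions 1–2 → average rank (1+2)/2 = 1.5.
The 2 values of 7.4 occupy positions 9–10 → average rank (9+10)/2 = 9.5.

7, 6, 1.5, 9.5, 11, 8, 3, 5, 1.5, 4, 9.5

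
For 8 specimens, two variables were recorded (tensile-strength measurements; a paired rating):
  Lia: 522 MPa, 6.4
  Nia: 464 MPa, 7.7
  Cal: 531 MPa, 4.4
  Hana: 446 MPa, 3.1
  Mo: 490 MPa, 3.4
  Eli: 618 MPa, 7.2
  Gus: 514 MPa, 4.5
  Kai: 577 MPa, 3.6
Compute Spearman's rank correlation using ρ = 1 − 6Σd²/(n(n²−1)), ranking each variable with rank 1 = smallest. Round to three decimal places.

Ranks of variable 1: 5, 2, 6, 1, 3, 8, 4, 7
Ranks of variable 2: 6, 8, 4, 1, 2, 7, 5, 3
d = r₁ − r₂: -1, -6, 2, 0, 1, 1, -1, 4
d²: 1, 36, 4, 0, 1, 1, 1, 16; Σd² = 60
ρ = 1 − 6·60/(8·63) = 1 − 360/504 = 0.286

0.286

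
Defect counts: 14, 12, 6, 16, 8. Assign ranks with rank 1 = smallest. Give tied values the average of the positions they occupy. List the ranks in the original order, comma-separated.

Sorted (ascending): 6, 8, 12, 14, 16
No ties — each value takes its position as its rank.

4, 3, 1, 5, 2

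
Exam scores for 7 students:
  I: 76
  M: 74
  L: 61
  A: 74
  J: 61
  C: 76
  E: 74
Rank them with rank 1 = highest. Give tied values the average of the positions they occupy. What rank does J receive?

6.5

Sorted (descending): 76, 76, 74, 74, 74, 61, 61
The 2 values of 76 occupy positions 1–2 → average rank (1+2)/2 = 1.5.
The 3 values of 74 occupy positions 3–5 → average rank 4.
The 2 values of 61 occupy positions 6–7 → average rank (6+7)/2 = 6.5.
J has value 61 → rank 6.5.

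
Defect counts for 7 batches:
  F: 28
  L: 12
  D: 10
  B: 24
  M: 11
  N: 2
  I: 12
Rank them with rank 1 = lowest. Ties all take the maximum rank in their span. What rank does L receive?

5

Sorted (ascending): 2, 10, 11, 12, 12, 24, 28
The 2 values of 12 occupy positions 4–5 → each gets rank 5.
L has value 12 → rank 5.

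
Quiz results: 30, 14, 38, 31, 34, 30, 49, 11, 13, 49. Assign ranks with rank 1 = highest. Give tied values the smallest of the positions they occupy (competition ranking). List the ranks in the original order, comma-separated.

Sorted (descending): 49, 49, 38, 34, 31, 30, 30, 14, 13, 11
The 2 values of 49 occupy positions 1–2 → each gets rank 1.
The 2 values of 30 occupy positions 6–7 → each gets rank 6.

6, 8, 3, 5, 4, 6, 1, 10, 9, 1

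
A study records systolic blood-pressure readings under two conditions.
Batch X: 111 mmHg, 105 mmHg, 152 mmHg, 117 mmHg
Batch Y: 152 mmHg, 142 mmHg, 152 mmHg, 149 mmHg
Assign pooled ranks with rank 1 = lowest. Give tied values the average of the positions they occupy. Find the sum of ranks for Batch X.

13

Sorted (ascending): 105, 111, 117, 142, 149, 152, 152, 152
The 3 values of 152 occupy positions 6–8 → average rank 7.
Batch X values → pooled ranks: 111→2, 105→1, 152→7, 117→3
Rank sum = 2 + 1 + 7 + 3 = 13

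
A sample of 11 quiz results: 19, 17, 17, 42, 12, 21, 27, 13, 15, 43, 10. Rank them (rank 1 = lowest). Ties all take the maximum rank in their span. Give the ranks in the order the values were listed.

Sorted (ascending): 10, 12, 13, 15, 17, 17, 19, 21, 27, 42, 43
The 2 values of 17 occupy positions 5–6 → each gets rank 6.

7, 6, 6, 10, 2, 8, 9, 3, 4, 11, 1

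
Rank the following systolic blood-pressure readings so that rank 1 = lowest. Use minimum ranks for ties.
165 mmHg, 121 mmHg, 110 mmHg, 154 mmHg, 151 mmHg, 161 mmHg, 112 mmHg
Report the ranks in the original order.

Sorted (ascending): 110, 112, 121, 151, 154, 161, 165
No ties — each value takes its position as its rank.

7, 3, 1, 5, 4, 6, 2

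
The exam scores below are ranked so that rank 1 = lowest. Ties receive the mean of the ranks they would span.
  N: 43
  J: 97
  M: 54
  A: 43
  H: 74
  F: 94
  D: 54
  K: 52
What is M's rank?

Sorted (ascending): 43, 43, 52, 54, 54, 74, 94, 97
The 2 values of 43 occupy positions 1–2 → average rank (1+2)/2 = 1.5.
The 2 values of 54 occupy positions 4–5 → average rank (4+5)/2 = 4.5.
M has value 54 → rank 4.5.

4.5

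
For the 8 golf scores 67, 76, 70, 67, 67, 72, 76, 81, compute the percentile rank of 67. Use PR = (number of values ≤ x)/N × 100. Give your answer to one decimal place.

N = 8.
Strictly below 67: 0. Equal to 67: 3.
PR = 3/8 × 100 = 37.5

37.5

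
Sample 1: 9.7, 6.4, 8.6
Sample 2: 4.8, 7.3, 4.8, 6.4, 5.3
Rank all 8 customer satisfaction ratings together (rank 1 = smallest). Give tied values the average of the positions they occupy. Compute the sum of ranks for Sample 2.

Sorted (ascending): 4.8, 4.8, 5.3, 6.4, 6.4, 7.3, 8.6, 9.7
The 2 values of 4.8 occupy positions 1–2 → average rank (1+2)/2 = 1.5.
The 2 values of 6.4 occupy positions 4–5 → average rank (4+5)/2 = 4.5.
Sample 2 values → pooled ranks: 4.8→1.5, 7.3→6, 4.8→1.5, 6.4→4.5, 5.3→3
Rank sum = 1.5 + 6 + 1.5 + 4.5 + 3 = 16.5

16.5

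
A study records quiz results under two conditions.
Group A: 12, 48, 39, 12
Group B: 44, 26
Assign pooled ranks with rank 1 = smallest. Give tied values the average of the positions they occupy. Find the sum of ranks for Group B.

8

Sorted (ascending): 12, 12, 26, 39, 44, 48
The 2 values of 12 occupy positions 1–2 → average rank (1+2)/2 = 1.5.
Group B values → pooled ranks: 44→5, 26→3
Rank sum = 5 + 3 = 8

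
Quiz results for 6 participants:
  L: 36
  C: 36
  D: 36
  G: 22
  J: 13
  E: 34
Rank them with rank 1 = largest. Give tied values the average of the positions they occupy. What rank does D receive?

2

Sorted (descending): 36, 36, 36, 34, 22, 13
The 3 values of 36 occupy positions 1–3 → average rank 2.
D has value 36 → rank 2.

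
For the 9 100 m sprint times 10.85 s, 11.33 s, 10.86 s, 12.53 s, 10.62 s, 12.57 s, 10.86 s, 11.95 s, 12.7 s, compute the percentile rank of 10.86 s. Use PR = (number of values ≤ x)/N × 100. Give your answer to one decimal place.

N = 9.
Strictly below 10.86: 2. Equal to 10.86: 2.
PR = 4/9 × 100 = 44.4

44.4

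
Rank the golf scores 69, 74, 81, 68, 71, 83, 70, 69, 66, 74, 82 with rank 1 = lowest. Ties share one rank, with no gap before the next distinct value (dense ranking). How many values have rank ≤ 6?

Sorted (ascending): 66, 68, 69, 69, 70, 71, 74, 74, 81, 82, 83
The 2 values of 69 share dense rank 3.
The 2 values of 74 share dense rank 6.
Remaining distinct values take the next consecutive integers.
Ranks ≤ 6: {1, 2, 3, 3, 4, 5, 6, 6} → 8 values.

8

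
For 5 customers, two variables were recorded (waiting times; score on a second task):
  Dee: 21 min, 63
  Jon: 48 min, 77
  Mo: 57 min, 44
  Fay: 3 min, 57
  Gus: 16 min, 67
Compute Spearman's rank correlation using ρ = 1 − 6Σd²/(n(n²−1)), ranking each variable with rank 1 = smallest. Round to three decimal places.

-0.100

Ranks of variable 1: 3, 4, 5, 1, 2
Ranks of variable 2: 3, 5, 1, 2, 4
d = r₁ − r₂: 0, -1, 4, -1, -2
d²: 0, 1, 16, 1, 4; Σd² = 22
ρ = 1 − 6·22/(5·24) = 1 − 132/120 = -0.100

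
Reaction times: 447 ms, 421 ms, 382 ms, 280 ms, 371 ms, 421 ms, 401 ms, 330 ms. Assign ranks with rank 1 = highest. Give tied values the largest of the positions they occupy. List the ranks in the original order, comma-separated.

Sorted (descending): 447, 421, 421, 401, 382, 371, 330, 280
The 2 values of 421 occupy positions 2–3 → each gets rank 3.

1, 3, 5, 8, 6, 3, 4, 7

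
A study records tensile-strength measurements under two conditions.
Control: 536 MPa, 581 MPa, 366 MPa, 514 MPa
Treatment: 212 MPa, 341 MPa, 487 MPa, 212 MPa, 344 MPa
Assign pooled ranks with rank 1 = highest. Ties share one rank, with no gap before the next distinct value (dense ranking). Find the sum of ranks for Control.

11

Sorted (descending): 581, 536, 514, 487, 366, 344, 341, 212, 212
The 2 values of 212 share dense rank 8.
Remaining distinct values take the next consecutive integers.
Control values → pooled ranks: 536→2, 581→1, 366→5, 514→3
Rank sum = 2 + 1 + 5 + 3 = 11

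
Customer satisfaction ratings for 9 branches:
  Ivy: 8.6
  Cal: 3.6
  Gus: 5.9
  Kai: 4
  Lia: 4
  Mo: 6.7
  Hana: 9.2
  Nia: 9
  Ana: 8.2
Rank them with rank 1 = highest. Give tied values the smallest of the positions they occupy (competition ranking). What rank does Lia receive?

7

Sorted (descending): 9.2, 9, 8.6, 8.2, 6.7, 5.9, 4, 4, 3.6
The 2 values of 4 occupy positions 7–8 → each gets rank 7.
Lia has value 4 → rank 7.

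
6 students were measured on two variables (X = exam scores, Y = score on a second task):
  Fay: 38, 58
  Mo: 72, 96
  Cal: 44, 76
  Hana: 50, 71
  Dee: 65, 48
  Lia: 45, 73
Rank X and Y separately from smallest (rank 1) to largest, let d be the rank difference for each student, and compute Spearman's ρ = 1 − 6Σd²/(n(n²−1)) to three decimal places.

0.200

Ranks of variable 1: 1, 6, 2, 4, 5, 3
Ranks of variable 2: 2, 6, 5, 3, 1, 4
d = r₁ − r₂: -1, 0, -3, 1, 4, -1
d²: 1, 0, 9, 1, 16, 1; Σd² = 28
ρ = 1 − 6·28/(6·35) = 1 − 168/210 = 0.200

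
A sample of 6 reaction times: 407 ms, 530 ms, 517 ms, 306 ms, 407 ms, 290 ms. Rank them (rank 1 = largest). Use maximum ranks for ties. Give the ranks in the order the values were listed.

Sorted (descending): 530, 517, 407, 407, 306, 290
The 2 values of 407 occupy positions 3–4 → each gets rank 4.

4, 1, 2, 5, 4, 6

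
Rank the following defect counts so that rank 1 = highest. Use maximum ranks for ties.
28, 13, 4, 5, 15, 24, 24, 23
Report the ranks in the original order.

Sorted (descending): 28, 24, 24, 23, 15, 13, 5, 4
The 2 values of 24 occupy positions 2–3 → each gets rank 3.

1, 6, 8, 7, 5, 3, 3, 4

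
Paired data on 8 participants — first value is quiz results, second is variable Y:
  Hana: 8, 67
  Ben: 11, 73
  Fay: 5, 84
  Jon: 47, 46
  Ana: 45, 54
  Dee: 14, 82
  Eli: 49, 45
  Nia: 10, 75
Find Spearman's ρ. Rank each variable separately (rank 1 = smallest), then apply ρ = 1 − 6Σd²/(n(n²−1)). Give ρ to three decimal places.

Ranks of variable 1: 2, 4, 1, 7, 6, 5, 8, 3
Ranks of variable 2: 4, 5, 8, 2, 3, 7, 1, 6
d = r₁ − r₂: -2, -1, -7, 5, 3, -2, 7, -3
d²: 4, 1, 49, 25, 9, 4, 49, 9; Σd² = 150
ρ = 1 − 6·150/(8·63) = 1 − 900/504 = -0.786

-0.786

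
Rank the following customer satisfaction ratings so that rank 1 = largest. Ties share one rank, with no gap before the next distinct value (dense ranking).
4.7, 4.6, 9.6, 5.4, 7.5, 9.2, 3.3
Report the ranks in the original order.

Sorted (descending): 9.6, 9.2, 7.5, 5.4, 4.7, 4.6, 3.3
No ties — each value takes its position as its rank.

5, 6, 1, 4, 3, 2, 7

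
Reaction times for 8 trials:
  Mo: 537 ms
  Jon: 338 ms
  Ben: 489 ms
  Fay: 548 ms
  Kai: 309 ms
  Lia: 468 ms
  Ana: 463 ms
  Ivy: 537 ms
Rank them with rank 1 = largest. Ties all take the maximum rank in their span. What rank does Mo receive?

Sorted (descending): 548, 537, 537, 489, 468, 463, 338, 309
The 2 values of 537 occupy positions 2–3 → each gets rank 3.
Mo has value 537 ms → rank 3.

3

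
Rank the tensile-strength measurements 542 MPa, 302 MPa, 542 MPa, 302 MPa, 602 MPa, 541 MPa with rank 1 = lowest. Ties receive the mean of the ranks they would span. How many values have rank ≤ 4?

3

Sorted (ascending): 302, 302, 541, 542, 542, 602
The 2 values of 302 occupy positions 1–2 → average rank (1+2)/2 = 1.5.
The 2 values of 542 occupy positions 4–5 → average rank (4+5)/2 = 4.5.
Ranks ≤ 4: {1.5, 1.5, 3} → 3 values.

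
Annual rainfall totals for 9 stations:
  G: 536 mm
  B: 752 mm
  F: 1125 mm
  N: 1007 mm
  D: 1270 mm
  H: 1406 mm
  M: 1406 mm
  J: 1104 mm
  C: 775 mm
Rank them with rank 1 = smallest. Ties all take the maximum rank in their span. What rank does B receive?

2

Sorted (ascending): 536, 752, 775, 1007, 1104, 1125, 1270, 1406, 1406
The 2 values of 1406 occupy positions 8–9 → each gets rank 9.
B has value 752 mm → rank 2.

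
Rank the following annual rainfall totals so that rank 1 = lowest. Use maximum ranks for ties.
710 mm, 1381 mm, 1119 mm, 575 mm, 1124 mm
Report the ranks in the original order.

Sorted (ascending): 575, 710, 1119, 1124, 1381
No ties — each value takes its position as its rank.

2, 5, 3, 1, 4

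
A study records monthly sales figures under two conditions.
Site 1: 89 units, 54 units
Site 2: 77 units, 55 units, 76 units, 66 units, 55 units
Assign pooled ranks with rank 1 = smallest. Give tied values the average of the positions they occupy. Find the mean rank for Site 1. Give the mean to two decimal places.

Sorted (ascending): 54, 55, 55, 66, 76, 77, 89
The 2 values of 55 occupy positions 2–3 → average rank (2+3)/2 = 2.5.
Site 1 values → pooled ranks: 89→7, 54→1
Mean rank = (7 + 1) / 2 = 4.00

4.00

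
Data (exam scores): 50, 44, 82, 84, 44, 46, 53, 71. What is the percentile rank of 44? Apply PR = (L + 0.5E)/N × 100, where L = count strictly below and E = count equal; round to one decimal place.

12.5

N = 8.
Strictly below 44: 0. Equal to 44: 2.
PR = (0 + 0.5·2)/8 × 100 = 12.5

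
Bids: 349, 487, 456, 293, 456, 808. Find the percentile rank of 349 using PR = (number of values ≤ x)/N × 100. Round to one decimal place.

N = 6.
Strictly below 349: 1. Equal to 349: 1.
PR = 2/6 × 100 = 33.3

33.3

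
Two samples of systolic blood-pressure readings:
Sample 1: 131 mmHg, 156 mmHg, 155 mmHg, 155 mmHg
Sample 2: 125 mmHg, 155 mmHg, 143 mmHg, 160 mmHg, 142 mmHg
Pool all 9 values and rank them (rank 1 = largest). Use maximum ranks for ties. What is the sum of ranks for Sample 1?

Sorted (descending): 160, 156, 155, 155, 155, 143, 142, 131, 125
The 3 values of 155 occupy positions 3–5 → each gets rank 5.
Sample 1 values → pooled ranks: 131→8, 156→2, 155→5, 155→5
Rank sum = 8 + 2 + 5 + 5 = 20

20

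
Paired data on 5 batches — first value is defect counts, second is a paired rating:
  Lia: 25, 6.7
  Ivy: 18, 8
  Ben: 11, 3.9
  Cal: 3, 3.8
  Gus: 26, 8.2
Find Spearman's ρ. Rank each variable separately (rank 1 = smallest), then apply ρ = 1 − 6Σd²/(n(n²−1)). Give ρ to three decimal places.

Ranks of variable 1: 4, 3, 2, 1, 5
Ranks of variable 2: 3, 4, 2, 1, 5
d = r₁ − r₂: 1, -1, 0, 0, 0
d²: 1, 1, 0, 0, 0; Σd² = 2
ρ = 1 − 6·2/(5·24) = 1 − 12/120 = 0.900

0.900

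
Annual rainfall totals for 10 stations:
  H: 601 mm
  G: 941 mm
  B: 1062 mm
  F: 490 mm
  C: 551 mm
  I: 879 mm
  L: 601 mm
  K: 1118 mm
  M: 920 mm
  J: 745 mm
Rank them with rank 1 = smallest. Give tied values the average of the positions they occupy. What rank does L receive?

Sorted (ascending): 490, 551, 601, 601, 745, 879, 920, 941, 1062, 1118
The 2 values of 601 occupy positions 3–4 → average rank (3+4)/2 = 3.5.
L has value 601 mm → rank 3.5.

3.5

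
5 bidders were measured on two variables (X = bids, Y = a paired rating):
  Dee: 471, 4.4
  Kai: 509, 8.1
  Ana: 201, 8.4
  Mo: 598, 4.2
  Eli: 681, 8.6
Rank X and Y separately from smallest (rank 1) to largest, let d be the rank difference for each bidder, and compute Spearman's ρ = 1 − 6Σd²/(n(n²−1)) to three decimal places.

Ranks of variable 1: 2, 3, 1, 4, 5
Ranks of variable 2: 2, 3, 4, 1, 5
d = r₁ − r₂: 0, 0, -3, 3, 0
d²: 0, 0, 9, 9, 0; Σd² = 18
ρ = 1 − 6·18/(5·24) = 1 − 108/120 = 0.100

0.100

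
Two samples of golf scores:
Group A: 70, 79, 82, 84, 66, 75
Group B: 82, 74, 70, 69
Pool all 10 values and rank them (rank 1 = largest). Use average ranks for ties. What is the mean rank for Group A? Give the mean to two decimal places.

Sorted (descending): 84, 82, 82, 79, 75, 74, 70, 70, 69, 66
The 2 values of 82 occupy positions 2–3 → average rank (2+3)/2 = 2.5.
The 2 values of 70 occupy positions 7–8 → average rank (7+8)/2 = 7.5.
Group A values → pooled ranks: 70→7.5, 79→4, 82→2.5, 84→1, 66→10, 75→5
Mean rank = (7.5 + 4 + 2.5 + 1 + 10 + 5) / 6 = 5.00

5.00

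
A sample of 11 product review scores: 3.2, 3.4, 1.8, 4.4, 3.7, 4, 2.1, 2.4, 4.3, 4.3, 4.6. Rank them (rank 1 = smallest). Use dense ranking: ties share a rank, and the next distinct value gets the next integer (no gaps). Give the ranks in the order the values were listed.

Sorted (ascending): 1.8, 2.1, 2.4, 3.2, 3.4, 3.7, 4, 4.3, 4.3, 4.4, 4.6
The 2 values of 4.3 share dense rank 8.
Remaining distinct values take the next consecutive integers.

4, 5, 1, 9, 6, 7, 2, 3, 8, 8, 10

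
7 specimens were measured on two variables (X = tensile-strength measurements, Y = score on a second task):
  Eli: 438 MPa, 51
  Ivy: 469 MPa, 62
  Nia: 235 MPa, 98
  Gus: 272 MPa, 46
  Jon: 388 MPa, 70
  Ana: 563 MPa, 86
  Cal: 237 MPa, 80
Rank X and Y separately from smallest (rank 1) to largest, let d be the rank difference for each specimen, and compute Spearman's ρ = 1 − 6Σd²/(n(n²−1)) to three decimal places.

-0.214

Ranks of variable 1: 5, 6, 1, 3, 4, 7, 2
Ranks of variable 2: 2, 3, 7, 1, 4, 6, 5
d = r₁ − r₂: 3, 3, -6, 2, 0, 1, -3
d²: 9, 9, 36, 4, 0, 1, 9; Σd² = 68
ρ = 1 − 6·68/(7·48) = 1 − 408/336 = -0.214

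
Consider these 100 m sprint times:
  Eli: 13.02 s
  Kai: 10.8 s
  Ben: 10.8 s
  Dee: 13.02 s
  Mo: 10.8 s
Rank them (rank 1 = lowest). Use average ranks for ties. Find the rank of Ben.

Sorted (ascending): 10.8, 10.8, 10.8, 13.02, 13.02
The 3 values of 10.8 occupy positions 1–3 → average rank 2.
The 2 values of 13.02 occupy positions 4–5 → average rank (4+5)/2 = 4.5.
Ben has value 10.8 s → rank 2.

2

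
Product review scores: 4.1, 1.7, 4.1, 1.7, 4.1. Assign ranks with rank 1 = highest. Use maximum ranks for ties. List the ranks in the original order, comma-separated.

3, 5, 3, 5, 3

Sorted (descending): 4.1, 4.1, 4.1, 1.7, 1.7
The 3 values of 4.1 occupy positions 1–3 → each gets rank 3.
The 2 values of 1.7 occupy positions 4–5 → each gets rank 5.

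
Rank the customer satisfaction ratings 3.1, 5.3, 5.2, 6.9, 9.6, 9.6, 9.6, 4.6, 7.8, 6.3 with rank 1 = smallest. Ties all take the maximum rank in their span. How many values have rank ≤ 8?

7

Sorted (ascending): 3.1, 4.6, 5.2, 5.3, 6.3, 6.9, 7.8, 9.6, 9.6, 9.6
The 3 values of 9.6 occupy positions 8–10 → each gets rank 10.
Ranks ≤ 8: {1, 2, 3, 4, 5, 6, 7} → 7 values.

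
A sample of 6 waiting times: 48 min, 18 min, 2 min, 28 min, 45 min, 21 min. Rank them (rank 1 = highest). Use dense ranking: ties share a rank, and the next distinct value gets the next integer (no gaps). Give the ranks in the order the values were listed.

Sorted (descending): 48, 45, 28, 21, 18, 2
No ties — each value takes its position as its rank.

1, 5, 6, 3, 2, 4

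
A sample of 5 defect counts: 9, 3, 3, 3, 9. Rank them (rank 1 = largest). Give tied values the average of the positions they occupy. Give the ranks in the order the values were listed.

Sorted (descending): 9, 9, 3, 3, 3
The 2 values of 9 occupy positions 1–2 → average rank (1+2)/2 = 1.5.
The 3 values of 3 occupy positions 3–5 → average rank 4.

1.5, 4, 4, 4, 1.5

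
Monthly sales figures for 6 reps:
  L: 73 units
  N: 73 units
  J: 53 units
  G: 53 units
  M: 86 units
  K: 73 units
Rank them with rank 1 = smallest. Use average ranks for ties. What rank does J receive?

Sorted (ascending): 53, 53, 73, 73, 73, 86
The 2 values of 53 occupy positions 1–2 → average rank (1+2)/2 = 1.5.
The 3 values of 73 occupy positions 3–5 → average rank 4.
J has value 53 units → rank 1.5.

1.5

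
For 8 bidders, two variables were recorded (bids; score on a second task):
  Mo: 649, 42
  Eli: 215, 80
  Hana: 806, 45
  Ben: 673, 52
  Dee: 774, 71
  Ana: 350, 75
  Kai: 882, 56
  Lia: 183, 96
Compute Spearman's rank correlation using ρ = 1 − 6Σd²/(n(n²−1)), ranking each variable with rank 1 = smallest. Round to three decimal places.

-0.643

Ranks of variable 1: 4, 2, 7, 5, 6, 3, 8, 1
Ranks of variable 2: 1, 7, 2, 3, 5, 6, 4, 8
d = r₁ − r₂: 3, -5, 5, 2, 1, -3, 4, -7
d²: 9, 25, 25, 4, 1, 9, 16, 49; Σd² = 138
ρ = 1 − 6·138/(8·63) = 1 − 828/504 = -0.643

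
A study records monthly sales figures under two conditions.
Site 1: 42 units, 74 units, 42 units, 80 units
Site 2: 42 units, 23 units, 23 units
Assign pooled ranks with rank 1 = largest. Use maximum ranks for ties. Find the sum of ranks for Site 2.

19

Sorted (descending): 80, 74, 42, 42, 42, 23, 23
The 3 values of 42 occupy positions 3–5 → each gets rank 5.
The 2 values of 23 occupy positions 6–7 → each gets rank 7.
Site 2 values → pooled ranks: 42→5, 23→7, 23→7
Rank sum = 5 + 7 + 7 = 19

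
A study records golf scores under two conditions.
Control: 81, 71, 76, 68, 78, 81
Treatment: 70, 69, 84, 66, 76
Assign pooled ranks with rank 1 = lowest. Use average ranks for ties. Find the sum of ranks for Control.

Sorted (ascending): 66, 68, 69, 70, 71, 76, 76, 78, 81, 81, 84
The 2 values of 76 occupy positions 6–7 → average rank (6+7)/2 = 6.5.
The 2 values of 81 occupy positions 9–10 → average rank (9+10)/2 = 9.5.
Control values → pooled ranks: 81→9.5, 71→5, 76→6.5, 68→2, 78→8, 81→9.5
Rank sum = 9.5 + 5 + 6.5 + 2 + 8 + 9.5 = 40.5

40.5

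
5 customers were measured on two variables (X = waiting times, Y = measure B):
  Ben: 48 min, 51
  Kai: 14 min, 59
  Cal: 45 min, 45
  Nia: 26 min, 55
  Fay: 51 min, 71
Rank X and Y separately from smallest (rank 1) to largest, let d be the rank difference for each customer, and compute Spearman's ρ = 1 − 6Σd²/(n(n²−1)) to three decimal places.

0.100

Ranks of variable 1: 4, 1, 3, 2, 5
Ranks of variable 2: 2, 4, 1, 3, 5
d = r₁ − r₂: 2, -3, 2, -1, 0
d²: 4, 9, 4, 1, 0; Σd² = 18
ρ = 1 − 6·18/(5·24) = 1 − 108/120 = 0.100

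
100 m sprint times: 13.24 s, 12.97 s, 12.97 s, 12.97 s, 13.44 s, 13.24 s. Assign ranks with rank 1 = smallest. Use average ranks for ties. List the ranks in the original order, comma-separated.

4.5, 2, 2, 2, 6, 4.5

Sorted (ascending): 12.97, 12.97, 12.97, 13.24, 13.24, 13.44
The 3 values of 12.97 occupy positions 1–3 → average rank 2.
The 2 values of 13.24 occupy positions 4–5 → average rank (4+5)/2 = 4.5.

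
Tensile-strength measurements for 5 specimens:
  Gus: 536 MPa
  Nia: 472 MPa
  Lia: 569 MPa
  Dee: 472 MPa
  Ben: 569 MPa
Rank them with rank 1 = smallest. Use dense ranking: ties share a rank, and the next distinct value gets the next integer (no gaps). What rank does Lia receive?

Sorted (ascending): 472, 472, 536, 569, 569
The 2 values of 472 share dense rank 1.
The 2 values of 569 share dense rank 3.
Remaining distinct values take the next consecutive integers.
Lia has value 569 MPa → rank 3.

3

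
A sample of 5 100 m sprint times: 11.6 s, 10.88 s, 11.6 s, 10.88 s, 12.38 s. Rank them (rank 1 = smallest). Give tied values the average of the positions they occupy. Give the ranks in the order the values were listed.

3.5, 1.5, 3.5, 1.5, 5

Sorted (ascending): 10.88, 10.88, 11.6, 11.6, 12.38
The 2 values of 10.88 occupy positions 1–2 → average rank (1+2)/2 = 1.5.
The 2 values of 11.6 occupy positions 3–4 → average rank (3+4)/2 = 3.5.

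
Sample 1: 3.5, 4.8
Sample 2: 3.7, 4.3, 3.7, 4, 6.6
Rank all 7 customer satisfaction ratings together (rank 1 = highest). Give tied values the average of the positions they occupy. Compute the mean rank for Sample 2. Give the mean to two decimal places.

3.80

Sorted (descending): 6.6, 4.8, 4.3, 4, 3.7, 3.7, 3.5
The 2 values of 3.7 occupy positions 5–6 → average rank (5+6)/2 = 5.5.
Sample 2 values → pooled ranks: 3.7→5.5, 4.3→3, 3.7→5.5, 4→4, 6.6→1
Mean rank = (5.5 + 3 + 5.5 + 4 + 1) / 5 = 3.80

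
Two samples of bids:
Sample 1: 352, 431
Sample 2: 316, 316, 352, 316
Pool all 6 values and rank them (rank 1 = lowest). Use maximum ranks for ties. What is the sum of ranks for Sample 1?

11

Sorted (ascending): 316, 316, 316, 352, 352, 431
The 3 values of 316 occupy positions 1–3 → each gets rank 3.
The 2 values of 352 occupy positions 4–5 → each gets rank 5.
Sample 1 values → pooled ranks: 352→5, 431→6
Rank sum = 5 + 6 = 11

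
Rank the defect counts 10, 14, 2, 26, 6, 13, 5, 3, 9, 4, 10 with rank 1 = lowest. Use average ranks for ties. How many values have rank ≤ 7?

Sorted (ascending): 2, 3, 4, 5, 6, 9, 10, 10, 13, 14, 26
The 2 values of 10 occupy positions 7–8 → average rank (7+8)/2 = 7.5.
Ranks ≤ 7: {1, 2, 3, 4, 5, 6} → 6 values.

6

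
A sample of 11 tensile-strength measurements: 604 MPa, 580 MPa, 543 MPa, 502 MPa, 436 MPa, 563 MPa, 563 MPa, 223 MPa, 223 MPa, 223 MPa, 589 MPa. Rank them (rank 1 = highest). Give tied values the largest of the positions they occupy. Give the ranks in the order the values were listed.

1, 3, 6, 7, 8, 5, 5, 11, 11, 11, 2

Sorted (descending): 604, 589, 580, 563, 563, 543, 502, 436, 223, 223, 223
The 2 values of 563 occupy positions 4–5 → each gets rank 5.
The 3 values of 223 occupy positions 9–11 → each gets rank 11.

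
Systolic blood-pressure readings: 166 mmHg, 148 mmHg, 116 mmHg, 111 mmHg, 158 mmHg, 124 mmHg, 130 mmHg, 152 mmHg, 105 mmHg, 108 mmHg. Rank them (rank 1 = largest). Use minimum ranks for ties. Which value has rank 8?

111

Sorted (descending): 166, 158, 152, 148, 130, 124, 116, 111, 108, 105
No ties — each value takes its position as its rank.
Rank 8 → value 111.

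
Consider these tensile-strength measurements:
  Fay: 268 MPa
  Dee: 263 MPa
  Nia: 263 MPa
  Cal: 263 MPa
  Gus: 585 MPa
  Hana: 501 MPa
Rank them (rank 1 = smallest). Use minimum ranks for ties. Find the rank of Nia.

Sorted (ascending): 263, 263, 263, 268, 501, 585
The 3 values of 263 occupy positions 1–3 → each gets rank 1.
Nia has value 263 MPa → rank 1.

1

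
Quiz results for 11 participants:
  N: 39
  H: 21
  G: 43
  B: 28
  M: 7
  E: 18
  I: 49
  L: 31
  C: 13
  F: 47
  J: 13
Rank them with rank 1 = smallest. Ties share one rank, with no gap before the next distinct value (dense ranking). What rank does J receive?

Sorted (ascending): 7, 13, 13, 18, 21, 28, 31, 39, 43, 47, 49
The 2 values of 13 share dense rank 2.
Remaining distinct values take the next consecutive integers.
J has value 13 → rank 2.

2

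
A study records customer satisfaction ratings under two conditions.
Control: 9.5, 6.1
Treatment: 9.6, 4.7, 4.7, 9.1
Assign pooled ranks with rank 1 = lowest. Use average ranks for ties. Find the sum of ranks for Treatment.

Sorted (ascending): 4.7, 4.7, 6.1, 9.1, 9.5, 9.6
The 2 values of 4.7 occupy positions 1–2 → average rank (1+2)/2 = 1.5.
Treatment values → pooled ranks: 9.6→6, 4.7→1.5, 4.7→1.5, 9.1→4
Rank sum = 6 + 1.5 + 1.5 + 4 = 13

13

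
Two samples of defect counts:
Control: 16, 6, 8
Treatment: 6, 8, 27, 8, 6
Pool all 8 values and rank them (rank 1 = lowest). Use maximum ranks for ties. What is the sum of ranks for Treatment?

26

Sorted (ascending): 6, 6, 6, 8, 8, 8, 16, 27
The 3 values of 6 occupy positions 1–3 → each gets rank 3.
The 3 values of 8 occupy positions 4–6 → each gets rank 6.
Treatment values → pooled ranks: 6→3, 8→6, 27→8, 8→6, 6→3
Rank sum = 3 + 6 + 8 + 6 + 3 = 26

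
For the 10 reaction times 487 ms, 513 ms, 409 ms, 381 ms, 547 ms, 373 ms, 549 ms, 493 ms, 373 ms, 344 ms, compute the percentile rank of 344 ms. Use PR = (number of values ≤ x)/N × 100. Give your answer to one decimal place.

10.0

N = 10.
Strictly below 344: 0. Equal to 344: 1.
PR = 1/10 × 100 = 10.0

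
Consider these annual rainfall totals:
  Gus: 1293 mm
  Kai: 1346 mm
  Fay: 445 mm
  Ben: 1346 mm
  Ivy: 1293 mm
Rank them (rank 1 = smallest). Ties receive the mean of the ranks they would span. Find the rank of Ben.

Sorted (ascending): 445, 1293, 1293, 1346, 1346
The 2 values of 1293 occupy positions 2–3 → average rank (2+3)/2 = 2.5.
The 2 values of 1346 occupy positions 4–5 → average rank (4+5)/2 = 4.5.
Ben has value 1346 mm → rank 4.5.

4.5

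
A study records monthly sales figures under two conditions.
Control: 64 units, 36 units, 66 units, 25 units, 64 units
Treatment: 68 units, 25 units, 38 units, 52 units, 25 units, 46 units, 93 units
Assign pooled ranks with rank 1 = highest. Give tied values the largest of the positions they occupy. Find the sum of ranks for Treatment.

48

Sorted (descending): 93, 68, 66, 64, 64, 52, 46, 38, 36, 25, 25, 25
The 2 values of 64 occupy positions 4–5 → each gets rank 5.
The 3 values of 25 occupy positions 10–12 → each gets rank 12.
Treatment values → pooled ranks: 68→2, 25→12, 38→8, 52→6, 25→12, 46→7, 93→1
Rank sum = 2 + 12 + 8 + 6 + 12 + 7 + 1 = 48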